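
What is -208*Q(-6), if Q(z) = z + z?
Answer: 2496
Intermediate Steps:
Q(z) = 2*z
-208*Q(-6) = -416*(-6) = -208*(-12) = 2496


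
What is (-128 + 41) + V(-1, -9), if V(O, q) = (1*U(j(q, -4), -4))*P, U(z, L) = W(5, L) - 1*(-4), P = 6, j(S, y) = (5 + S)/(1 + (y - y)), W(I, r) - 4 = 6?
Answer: -3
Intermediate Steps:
W(I, r) = 10 (W(I, r) = 4 + 6 = 10)
j(S, y) = 5 + S (j(S, y) = (5 + S)/(1 + 0) = (5 + S)/1 = (5 + S)*1 = 5 + S)
U(z, L) = 14 (U(z, L) = 10 - 1*(-4) = 10 + 4 = 14)
V(O, q) = 84 (V(O, q) = (1*14)*6 = 14*6 = 84)
(-128 + 41) + V(-1, -9) = (-128 + 41) + 84 = -87 + 84 = -3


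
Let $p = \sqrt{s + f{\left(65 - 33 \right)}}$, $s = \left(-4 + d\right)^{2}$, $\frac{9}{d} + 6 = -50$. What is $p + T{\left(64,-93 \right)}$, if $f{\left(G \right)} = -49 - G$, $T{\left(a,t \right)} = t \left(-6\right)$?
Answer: $558 + \frac{i \sqrt{199727}}{56} \approx 558.0 + 7.9805 i$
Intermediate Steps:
$d = - \frac{9}{56}$ ($d = \frac{9}{-6 - 50} = \frac{9}{-56} = 9 \left(- \frac{1}{56}\right) = - \frac{9}{56} \approx -0.16071$)
$T{\left(a,t \right)} = - 6 t$
$s = \frac{54289}{3136}$ ($s = \left(-4 - \frac{9}{56}\right)^{2} = \left(- \frac{233}{56}\right)^{2} = \frac{54289}{3136} \approx 17.312$)
$p = \frac{i \sqrt{199727}}{56}$ ($p = \sqrt{\frac{54289}{3136} - \left(114 - 33\right)} = \sqrt{\frac{54289}{3136} - 81} = \sqrt{- \frac{199727}{3136}} = \frac{i \sqrt{199727}}{56} \approx 7.9805 i$)
$p + T{\left(64,-93 \right)} = \frac{i \sqrt{199727}}{56} - -558 = \frac{i \sqrt{199727}}{56} + 558 = 558 + \frac{i \sqrt{199727}}{56}$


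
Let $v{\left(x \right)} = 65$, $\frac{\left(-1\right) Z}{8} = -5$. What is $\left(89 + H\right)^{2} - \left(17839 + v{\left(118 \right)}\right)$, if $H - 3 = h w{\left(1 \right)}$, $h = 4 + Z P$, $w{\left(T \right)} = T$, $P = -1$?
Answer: $-14768$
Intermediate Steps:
$Z = 40$ ($Z = \left(-8\right) \left(-5\right) = 40$)
$h = -36$ ($h = 4 + 40 \left(-1\right) = 4 - 40 = -36$)
$H = -33$ ($H = 3 - 36 = -33$)
$\left(89 + H\right)^{2} - \left(17839 + v{\left(118 \right)}\right) = \left(89 - 33\right)^{2} - 17904 = 56^{2} - 17904 = 3136 - 17904 = -14768$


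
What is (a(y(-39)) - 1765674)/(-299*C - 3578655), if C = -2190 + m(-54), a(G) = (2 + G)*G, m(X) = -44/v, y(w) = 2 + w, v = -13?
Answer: 1764379/2924857 ≈ 0.60324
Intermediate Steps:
m(X) = 44/13 (m(X) = -44/(-13) = -44*(-1/13) = 44/13)
a(G) = G*(2 + G)
C = -28426/13 (C = -2190 + 44/13 = -28426/13 ≈ -2186.6)
(a(y(-39)) - 1765674)/(-299*C - 3578655) = ((2 - 39)*(2 + (2 - 39)) - 1765674)/(-299*(-28426/13) - 3578655) = (-37*(2 - 37) - 1765674)/(653798 - 3578655) = (-37*(-35) - 1765674)/(-2924857) = (1295 - 1765674)*(-1/2924857) = -1764379*(-1/2924857) = 1764379/2924857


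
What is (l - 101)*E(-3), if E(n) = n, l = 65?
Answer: 108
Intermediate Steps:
(l - 101)*E(-3) = (65 - 101)*(-3) = -36*(-3) = 108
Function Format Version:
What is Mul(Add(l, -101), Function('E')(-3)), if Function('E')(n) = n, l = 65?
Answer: 108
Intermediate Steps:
Mul(Add(l, -101), Function('E')(-3)) = Mul(Add(65, -101), -3) = Mul(-36, -3) = 108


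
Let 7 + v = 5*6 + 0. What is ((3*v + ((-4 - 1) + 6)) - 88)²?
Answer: 324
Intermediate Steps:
v = 23 (v = -7 + (5*6 + 0) = -7 + (30 + 0) = -7 + 30 = 23)
((3*v + ((-4 - 1) + 6)) - 88)² = ((3*23 + ((-4 - 1) + 6)) - 88)² = ((69 + (-5 + 6)) - 88)² = ((69 + 1) - 88)² = (70 - 88)² = (-18)² = 324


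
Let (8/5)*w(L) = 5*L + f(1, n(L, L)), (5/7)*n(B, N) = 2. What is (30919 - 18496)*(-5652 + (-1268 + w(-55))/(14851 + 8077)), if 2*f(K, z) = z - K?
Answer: -25758443572275/366848 ≈ -7.0216e+7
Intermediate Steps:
n(B, N) = 14/5 (n(B, N) = (7/5)*2 = 14/5)
f(K, z) = z/2 - K/2 (f(K, z) = (z - K)/2 = z/2 - K/2)
w(L) = 9/16 + 25*L/8 (w(L) = 5*(5*L + ((1/2)*(14/5) - 1/2*1))/8 = 5*(5*L + (7/5 - 1/2))/8 = 5*(5*L + 9/10)/8 = 5*(9/10 + 5*L)/8 = 9/16 + 25*L/8)
(30919 - 18496)*(-5652 + (-1268 + w(-55))/(14851 + 8077)) = (30919 - 18496)*(-5652 + (-1268 + (9/16 + (25/8)*(-55)))/(14851 + 8077)) = 12423*(-5652 + (-1268 + (9/16 - 1375/8))/22928) = 12423*(-5652 + (-1268 - 2741/16)*(1/22928)) = 12423*(-5652 - 23029/16*1/22928) = 12423*(-5652 - 23029/366848) = 12423*(-2073447925/366848) = -25758443572275/366848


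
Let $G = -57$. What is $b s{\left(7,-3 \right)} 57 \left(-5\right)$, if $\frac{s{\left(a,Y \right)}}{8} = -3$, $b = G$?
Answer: $-389880$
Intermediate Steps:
$b = -57$
$s{\left(a,Y \right)} = -24$ ($s{\left(a,Y \right)} = 8 \left(-3\right) = -24$)
$b s{\left(7,-3 \right)} 57 \left(-5\right) = \left(-57\right) \left(-24\right) 57 \left(-5\right) = 1368 \left(-285\right) = -389880$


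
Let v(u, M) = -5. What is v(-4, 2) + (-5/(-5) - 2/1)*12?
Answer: -17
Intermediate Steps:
v(-4, 2) + (-5/(-5) - 2/1)*12 = -5 + (-5/(-5) - 2/1)*12 = -5 + (-5*(-⅕) - 2*1)*12 = -5 + (1 - 2)*12 = -5 - 1*12 = -5 - 12 = -17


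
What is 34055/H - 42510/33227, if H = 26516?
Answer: 621475/125863876 ≈ 0.0049377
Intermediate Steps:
34055/H - 42510/33227 = 34055/26516 - 42510/33227 = 34055*(1/26516) - 42510*1/33227 = 4865/3788 - 42510/33227 = 621475/125863876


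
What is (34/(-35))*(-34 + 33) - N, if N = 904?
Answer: -31606/35 ≈ -903.03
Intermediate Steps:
(34/(-35))*(-34 + 33) - N = (34/(-35))*(-34 + 33) - 1*904 = (34*(-1/35))*(-1) - 904 = -34/35*(-1) - 904 = 34/35 - 904 = -31606/35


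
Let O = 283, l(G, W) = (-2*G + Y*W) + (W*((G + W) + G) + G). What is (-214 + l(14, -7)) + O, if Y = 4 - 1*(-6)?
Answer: -162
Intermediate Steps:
Y = 10 (Y = 4 + 6 = 10)
l(G, W) = -G + 10*W + W*(W + 2*G) (l(G, W) = (-2*G + 10*W) + (W*((G + W) + G) + G) = (-2*G + 10*W) + (W*(W + 2*G) + G) = (-2*G + 10*W) + (G + W*(W + 2*G)) = -G + 10*W + W*(W + 2*G))
(-214 + l(14, -7)) + O = (-214 + ((-7)² - 1*14 + 10*(-7) + 2*14*(-7))) + 283 = (-214 + (49 - 14 - 70 - 196)) + 283 = (-214 - 231) + 283 = -445 + 283 = -162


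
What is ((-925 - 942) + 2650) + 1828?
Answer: 2611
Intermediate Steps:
((-925 - 942) + 2650) + 1828 = (-1867 + 2650) + 1828 = 783 + 1828 = 2611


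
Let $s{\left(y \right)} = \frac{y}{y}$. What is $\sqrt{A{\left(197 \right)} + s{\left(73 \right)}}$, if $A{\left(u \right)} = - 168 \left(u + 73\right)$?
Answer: $i \sqrt{45359} \approx 212.98 i$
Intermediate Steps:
$s{\left(y \right)} = 1$
$A{\left(u \right)} = -12264 - 168 u$ ($A{\left(u \right)} = - 168 \left(73 + u\right) = -12264 - 168 u$)
$\sqrt{A{\left(197 \right)} + s{\left(73 \right)}} = \sqrt{\left(-12264 - 33096\right) + 1} = \sqrt{-45360 + 1} = \sqrt{-45359} = i \sqrt{45359}$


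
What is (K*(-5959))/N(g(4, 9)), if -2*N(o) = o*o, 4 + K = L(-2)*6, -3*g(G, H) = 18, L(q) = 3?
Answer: 41713/9 ≈ 4634.8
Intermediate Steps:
g(G, H) = -6 (g(G, H) = -⅓*18 = -6)
K = 14 (K = -4 + 3*6 = -4 + 18 = 14)
N(o) = -o²/2 (N(o) = -o*o/2 = -o²/2)
(K*(-5959))/N(g(4, 9)) = (14*(-5959))/((-½*(-6)²)) = -83426/((-½*36)) = -83426/(-18) = -83426*(-1/18) = 41713/9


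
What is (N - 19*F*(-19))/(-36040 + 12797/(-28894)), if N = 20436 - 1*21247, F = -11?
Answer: 46057036/347117519 ≈ 0.13268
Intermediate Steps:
N = -811 (N = 20436 - 21247 = -811)
(N - 19*F*(-19))/(-36040 + 12797/(-28894)) = (-811 - 19*(-11)*(-19))/(-36040 + 12797/(-28894)) = (-811 + 209*(-19))/(-36040 + 12797*(-1/28894)) = (-811 - 3971)/(-36040 - 12797/28894) = -4782/(-1041352557/28894) = -4782*(-28894/1041352557) = 46057036/347117519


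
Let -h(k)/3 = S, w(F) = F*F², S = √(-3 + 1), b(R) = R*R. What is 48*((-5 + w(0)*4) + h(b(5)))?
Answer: -240 - 144*I*√2 ≈ -240.0 - 203.65*I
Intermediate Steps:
b(R) = R²
S = I*√2 (S = √(-2) = I*√2 ≈ 1.4142*I)
w(F) = F³
h(k) = -3*I*√2
48*((-5 + w(0)*4) + h(b(5))) = 48*((-5 + 0³*4) - 3*I*√2) = 48*((-5 + 0*4) - 3*I*√2) = 48*((-5 + 0) - 3*I*√2) = 48*(-5 - 3*I*√2) = -240 - 144*I*√2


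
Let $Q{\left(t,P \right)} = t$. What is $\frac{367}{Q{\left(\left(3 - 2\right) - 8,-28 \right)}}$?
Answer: $- \frac{367}{7} \approx -52.429$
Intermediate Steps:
$\frac{367}{Q{\left(\left(3 - 2\right) - 8,-28 \right)}} = \frac{367}{\left(3 - 2\right) - 8} = \frac{367}{1 - 8} = \frac{367}{-7} = 367 \left(- \frac{1}{7}\right) = - \frac{367}{7}$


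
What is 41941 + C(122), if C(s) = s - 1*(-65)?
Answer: 42128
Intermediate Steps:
C(s) = 65 + s (C(s) = s + 65 = 65 + s)
41941 + C(122) = 41941 + (65 + 122) = 41941 + 187 = 42128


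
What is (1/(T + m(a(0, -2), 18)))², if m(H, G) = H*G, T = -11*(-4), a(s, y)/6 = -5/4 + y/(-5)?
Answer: 25/57121 ≈ 0.00043767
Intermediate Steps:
a(s, y) = -15/2 - 6*y/5 (a(s, y) = 6*(-5/4 + y/(-5)) = 6*(-5*¼ + y*(-⅕)) = 6*(-5/4 - y/5) = -15/2 - 6*y/5)
T = 44
m(H, G) = G*H
(1/(T + m(a(0, -2), 18)))² = (1/(44 + 18*(-15/2 - 6/5*(-2))))² = (1/(44 + 18*(-15/2 + 12/5)))² = (1/(44 + 18*(-51/10)))² = (1/(44 - 459/5))² = (1/(-239/5))² = (-5/239)² = 25/57121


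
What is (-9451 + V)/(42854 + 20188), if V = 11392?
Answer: 647/21014 ≈ 0.030789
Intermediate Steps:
(-9451 + V)/(42854 + 20188) = (-9451 + 11392)/(42854 + 20188) = 1941/63042 = 1941*(1/63042) = 647/21014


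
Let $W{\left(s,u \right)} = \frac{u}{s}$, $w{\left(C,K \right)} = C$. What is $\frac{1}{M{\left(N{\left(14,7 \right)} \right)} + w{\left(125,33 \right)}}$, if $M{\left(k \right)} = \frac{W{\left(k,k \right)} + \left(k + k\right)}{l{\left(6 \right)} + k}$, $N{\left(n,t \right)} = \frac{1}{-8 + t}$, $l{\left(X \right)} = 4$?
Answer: $\frac{3}{374} \approx 0.0080214$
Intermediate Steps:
$M{\left(k \right)} = \frac{1 + 2 k}{4 + k}$ ($M{\left(k \right)} = \frac{\frac{k}{k} + \left(k + k\right)}{4 + k} = \frac{1 + 2 k}{4 + k}$)
$\frac{1}{M{\left(N{\left(14,7 \right)} \right)} + w{\left(125,33 \right)}} = \frac{1}{\frac{1 + \frac{2}{-8 + 7}}{4 + \frac{1}{-8 + 7}} + 125} = \frac{1}{\frac{1 + \frac{2}{-1}}{4 + \frac{1}{-1}} + 125} = \frac{1}{\frac{1 + 2 \left(-1\right)}{4 - 1} + 125} = \frac{1}{\frac{1 - 2}{3} + 125} = \frac{1}{\frac{1}{3} \left(-1\right) + 125} = \frac{1}{- \frac{1}{3} + 125} = \frac{1}{\frac{374}{3}} = \frac{3}{374}$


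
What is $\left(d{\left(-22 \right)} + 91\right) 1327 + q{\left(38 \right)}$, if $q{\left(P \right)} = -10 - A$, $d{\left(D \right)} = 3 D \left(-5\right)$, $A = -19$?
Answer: $558676$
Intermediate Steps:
$d{\left(D \right)} = - 15 D$
$q{\left(P \right)} = 9$ ($q{\left(P \right)} = -10 - -19 = -10 + 19 = 9$)
$\left(d{\left(-22 \right)} + 91\right) 1327 + q{\left(38 \right)} = \left(\left(-15\right) \left(-22\right) + 91\right) 1327 + 9 = \left(330 + 91\right) 1327 + 9 = 421 \cdot 1327 + 9 = 558667 + 9 = 558676$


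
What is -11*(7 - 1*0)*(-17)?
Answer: 1309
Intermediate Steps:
-11*(7 - 1*0)*(-17) = -11*(7 + 0)*(-17) = -11*7*(-17) = -77*(-17) = 1309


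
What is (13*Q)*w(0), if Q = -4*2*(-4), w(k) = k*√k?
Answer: 0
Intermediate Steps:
w(k) = k^(3/2)
Q = 32 (Q = -8*(-4) = 32)
(13*Q)*w(0) = (13*32)*0^(3/2) = 416*0 = 0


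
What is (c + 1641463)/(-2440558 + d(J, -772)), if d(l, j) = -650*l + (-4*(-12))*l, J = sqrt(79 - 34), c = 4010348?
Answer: -6896786275269/2978153521592 + 5103585333*sqrt(5)/2978153521592 ≈ -2.3120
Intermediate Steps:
J = 3*sqrt(5) (J = sqrt(45) = 3*sqrt(5) ≈ 6.7082)
d(l, j) = -602*l (d(l, j) = -650*l + 48*l = -602*l)
(c + 1641463)/(-2440558 + d(J, -772)) = (4010348 + 1641463)/(-2440558 - 1806*sqrt(5)) = 5651811/(-2440558 - 1806*sqrt(5))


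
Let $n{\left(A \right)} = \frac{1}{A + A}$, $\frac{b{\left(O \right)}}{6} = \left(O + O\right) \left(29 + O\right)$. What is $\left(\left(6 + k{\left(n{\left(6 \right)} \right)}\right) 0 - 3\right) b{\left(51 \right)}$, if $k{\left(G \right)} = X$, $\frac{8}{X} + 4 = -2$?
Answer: $-146880$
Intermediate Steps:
$X = - \frac{4}{3}$ ($X = \frac{8}{-4 - 2} = \frac{8}{-6} = 8 \left(- \frac{1}{6}\right) = - \frac{4}{3} \approx -1.3333$)
$b{\left(O \right)} = 12 O \left(29 + O\right)$ ($b{\left(O \right)} = 6 \left(O + O\right) \left(29 + O\right) = 6 \cdot 2 O \left(29 + O\right) = 12 O \left(29 + O\right)$)
$n{\left(A \right)} = \frac{1}{2 A}$
$k{\left(G \right)} = - \frac{4}{3}$
$\left(\left(6 + k{\left(n{\left(6 \right)} \right)}\right) 0 - 3\right) b{\left(51 \right)} = \left(\left(6 - \frac{4}{3}\right) 0 - 3\right) 12 \cdot 51 \left(29 + 51\right) = \left(\frac{14}{3} \cdot 0 - 3\right) 12 \cdot 51 \cdot 80 = \left(0 - 3\right) 48960 = \left(-3\right) 48960 = -146880$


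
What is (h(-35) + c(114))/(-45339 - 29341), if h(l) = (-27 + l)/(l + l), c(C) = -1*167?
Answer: 2907/1306900 ≈ 0.0022243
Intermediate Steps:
c(C) = -167
h(l) = (-27 + l)/(2*l) (h(l) = (-27 + l)/((2*l)) = (-27 + l)*(1/(2*l)) = (-27 + l)/(2*l))
(h(-35) + c(114))/(-45339 - 29341) = ((1/2)*(-27 - 35)/(-35) - 167)/(-45339 - 29341) = ((1/2)*(-1/35)*(-62) - 167)/(-74680) = (31/35 - 167)*(-1/74680) = -5814/35*(-1/74680) = 2907/1306900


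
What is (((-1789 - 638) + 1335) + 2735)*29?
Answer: 47647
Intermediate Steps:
(((-1789 - 638) + 1335) + 2735)*29 = ((-2427 + 1335) + 2735)*29 = (-1092 + 2735)*29 = 1643*29 = 47647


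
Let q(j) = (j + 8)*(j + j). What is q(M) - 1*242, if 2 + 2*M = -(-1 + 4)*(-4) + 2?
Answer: -74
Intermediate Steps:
M = 6 (M = -1 + (-(-1 + 4)*(-4) + 2)/2 = -1 + (-3*(-4) + 2)/2 = -1 + (-1*(-12) + 2)/2 = -1 + (12 + 2)/2 = -1 + (1/2)*14 = -1 + 7 = 6)
q(j) = 2*j*(8 + j) (q(j) = (8 + j)*(2*j) = 2*j*(8 + j))
q(M) - 1*242 = 2*6*(8 + 6) - 1*242 = 2*6*14 - 242 = 168 - 242 = -74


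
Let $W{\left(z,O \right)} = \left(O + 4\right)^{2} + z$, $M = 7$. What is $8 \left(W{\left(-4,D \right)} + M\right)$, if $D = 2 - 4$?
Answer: $56$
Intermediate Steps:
$D = -2$ ($D = 2 - 4 = -2$)
$W{\left(z,O \right)} = z + \left(4 + O\right)^{2}$ ($W{\left(z,O \right)} = \left(4 + O\right)^{2} + z = z + \left(4 + O\right)^{2}$)
$8 \left(W{\left(-4,D \right)} + M\right) = 8 \left(\left(-4 + \left(4 - 2\right)^{2}\right) + 7\right) = 8 \left(\left(-4 + 2^{2}\right) + 7\right) = 8 \left(\left(-4 + 4\right) + 7\right) = 8 \left(0 + 7\right) = 8 \cdot 7 = 56$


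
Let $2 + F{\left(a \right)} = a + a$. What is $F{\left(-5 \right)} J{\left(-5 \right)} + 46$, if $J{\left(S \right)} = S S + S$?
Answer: $-194$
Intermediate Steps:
$F{\left(a \right)} = -2 + 2 a$ ($F{\left(a \right)} = -2 + \left(a + a\right) = -2 + 2 a$)
$J{\left(S \right)} = S + S^{2}$ ($J{\left(S \right)} = S^{2} + S = S + S^{2}$)
$F{\left(-5 \right)} J{\left(-5 \right)} + 46 = \left(-2 + 2 \left(-5\right)\right) \left(- 5 \left(1 - 5\right)\right) + 46 = \left(-2 - 10\right) \left(\left(-5\right) \left(-4\right)\right) + 46 = \left(-12\right) 20 + 46 = -240 + 46 = -194$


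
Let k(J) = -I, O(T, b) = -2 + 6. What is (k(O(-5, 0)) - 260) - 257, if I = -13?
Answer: -504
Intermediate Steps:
O(T, b) = 4
k(J) = 13 (k(J) = -1*(-13) = 13)
(k(O(-5, 0)) - 260) - 257 = (13 - 260) - 257 = -247 - 257 = -504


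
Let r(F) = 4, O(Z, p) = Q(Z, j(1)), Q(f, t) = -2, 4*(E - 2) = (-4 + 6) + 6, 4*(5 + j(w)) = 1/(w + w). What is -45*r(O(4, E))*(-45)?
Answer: 8100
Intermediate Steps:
j(w) = -5 + 1/(8*w) (j(w) = -5 + 1/(4*(w + w)) = -5 + 1/(4*((2*w))) = -5 + (1/(2*w))/4 = -5 + 1/(8*w))
E = 4 (E = 2 + ((-4 + 6) + 6)/4 = 2 + (2 + 6)/4 = 2 + (¼)*8 = 2 + 2 = 4)
O(Z, p) = -2
-45*r(O(4, E))*(-45) = -45*4*(-45) = -180*(-45) = 8100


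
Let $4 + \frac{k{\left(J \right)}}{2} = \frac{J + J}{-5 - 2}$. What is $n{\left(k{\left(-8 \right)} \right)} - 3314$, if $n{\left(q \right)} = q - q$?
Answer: $-3314$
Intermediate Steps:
$k{\left(J \right)} = -8 - \frac{4 J}{7}$ ($k{\left(J \right)} = -8 + 2 \frac{J + J}{-5 - 2} = -8 + 2 \frac{2 J}{-7} = -8 + 2 \cdot 2 J \left(- \frac{1}{7}\right) = -8 + 2 \left(- \frac{2 J}{7}\right) = -8 - \frac{4 J}{7}$)
$n{\left(q \right)} = 0$
$n{\left(k{\left(-8 \right)} \right)} - 3314 = 0 - 3314 = -3314$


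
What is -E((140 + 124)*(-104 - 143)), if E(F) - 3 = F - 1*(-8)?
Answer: 65197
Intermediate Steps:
E(F) = 11 + F (E(F) = 3 + (F - 1*(-8)) = 3 + (F + 8) = 3 + (8 + F) = 11 + F)
-E((140 + 124)*(-104 - 143)) = -(11 + (140 + 124)*(-104 - 143)) = -(11 + 264*(-247)) = -(11 - 65208) = -1*(-65197) = 65197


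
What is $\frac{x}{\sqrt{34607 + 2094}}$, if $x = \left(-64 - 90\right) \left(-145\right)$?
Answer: $\frac{3190 \sqrt{749}}{749} \approx 116.56$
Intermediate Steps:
$x = 22330$ ($x = \left(-154\right) \left(-145\right) = 22330$)
$\frac{x}{\sqrt{34607 + 2094}} = \frac{22330}{\sqrt{34607 + 2094}} = \frac{22330}{\sqrt{36701}} = \frac{22330}{7 \sqrt{749}} = 22330 \frac{\sqrt{749}}{5243} = \frac{3190 \sqrt{749}}{749}$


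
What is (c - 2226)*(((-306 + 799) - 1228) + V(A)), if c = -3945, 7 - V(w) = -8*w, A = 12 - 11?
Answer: 4443120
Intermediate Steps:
A = 1
V(w) = 7 + 8*w (V(w) = 7 - (-8)*w = 7 + 8*w)
(c - 2226)*(((-306 + 799) - 1228) + V(A)) = (-3945 - 2226)*(((-306 + 799) - 1228) + (7 + 8*1)) = -6171*((493 - 1228) + (7 + 8)) = -6171*(-735 + 15) = -6171*(-720) = 4443120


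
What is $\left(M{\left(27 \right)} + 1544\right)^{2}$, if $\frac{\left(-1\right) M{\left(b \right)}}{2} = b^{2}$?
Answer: $7396$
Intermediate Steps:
$M{\left(b \right)} = - 2 b^{2}$
$\left(M{\left(27 \right)} + 1544\right)^{2} = \left(- 2 \cdot 27^{2} + 1544\right)^{2} = \left(\left(-2\right) 729 + 1544\right)^{2} = \left(-1458 + 1544\right)^{2} = 86^{2} = 7396$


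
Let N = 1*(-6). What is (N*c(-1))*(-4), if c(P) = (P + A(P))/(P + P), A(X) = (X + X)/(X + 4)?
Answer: 20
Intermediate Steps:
A(X) = 2*X/(4 + X) (A(X) = (2*X)/(4 + X) = 2*X/(4 + X))
N = -6
c(P) = (P + 2*P/(4 + P))/(2*P) (c(P) = (P + 2*P/(4 + P))/(P + P) = (P + 2*P/(4 + P))/((2*P)) = (P + 2*P/(4 + P))*(1/(2*P)) = (P + 2*P/(4 + P))/(2*P))
(N*c(-1))*(-4) = -3*(6 - 1)/(4 - 1)*(-4) = -3*5/3*(-4) = -6*⅚*(-4) = -5*(-4) = 20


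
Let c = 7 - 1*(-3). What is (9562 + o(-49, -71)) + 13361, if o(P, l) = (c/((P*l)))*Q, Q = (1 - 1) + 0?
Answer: 22923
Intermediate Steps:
Q = 0 (Q = 0 + 0 = 0)
c = 10 (c = 7 + 3 = 10)
o(P, l) = 0 (o(P, l) = (10/((P*l)))*0 = (10*(1/(P*l)))*0 = (10/(P*l))*0 = 0)
(9562 + o(-49, -71)) + 13361 = (9562 + 0) + 13361 = 9562 + 13361 = 22923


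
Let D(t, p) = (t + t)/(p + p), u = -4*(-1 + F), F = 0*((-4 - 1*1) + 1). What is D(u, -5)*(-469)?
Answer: 1876/5 ≈ 375.20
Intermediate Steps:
F = 0 (F = 0*((-4 - 1) + 1) = 0*(-5 + 1) = 0*(-4) = 0)
u = 4 (u = -4*(-1 + 0) = -4*(-1) = 4)
D(t, p) = t/p (D(t, p) = (2*t)/((2*p)) = (2*t)*(1/(2*p)) = t/p)
D(u, -5)*(-469) = (4/(-5))*(-469) = (4*(-⅕))*(-469) = -⅘*(-469) = 1876/5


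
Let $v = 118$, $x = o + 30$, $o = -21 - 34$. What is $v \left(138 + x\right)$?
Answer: $13334$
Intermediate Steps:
$o = -55$
$x = -25$ ($x = -55 + 30 = -25$)
$v \left(138 + x\right) = 118 \left(138 - 25\right) = 118 \cdot 113 = 13334$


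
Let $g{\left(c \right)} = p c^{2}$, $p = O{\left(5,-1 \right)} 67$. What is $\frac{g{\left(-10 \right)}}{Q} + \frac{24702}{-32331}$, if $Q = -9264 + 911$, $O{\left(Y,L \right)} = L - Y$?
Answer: $\frac{364456798}{90020281} \approx 4.0486$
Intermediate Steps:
$Q = -8353$
$p = -402$ ($p = \left(-1 - 5\right) 67 = \left(-6\right) 67 = -402$)
$g{\left(c \right)} = - 402 c^{2}$
$\frac{g{\left(-10 \right)}}{Q} + \frac{24702}{-32331} = \frac{\left(-402\right) \left(-10\right)^{2}}{-8353} + \frac{24702}{-32331} = \left(-402\right) 100 \left(- \frac{1}{8353}\right) + 24702 \left(- \frac{1}{32331}\right) = \left(-40200\right) \left(- \frac{1}{8353}\right) - \frac{8234}{10777} = \frac{40200}{8353} - \frac{8234}{10777} = \frac{364456798}{90020281}$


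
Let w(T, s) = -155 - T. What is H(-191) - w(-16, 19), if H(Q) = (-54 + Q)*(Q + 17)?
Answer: 42769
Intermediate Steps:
H(Q) = (-54 + Q)*(17 + Q)
H(-191) - w(-16, 19) = (-918 + (-191)² - 37*(-191)) - (-155 - 1*(-16)) = (-918 + 36481 + 7067) - (-155 + 16) = 42630 - 1*(-139) = 42630 + 139 = 42769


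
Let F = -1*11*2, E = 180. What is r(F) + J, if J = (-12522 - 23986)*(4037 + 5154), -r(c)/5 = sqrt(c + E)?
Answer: -335545028 - 5*sqrt(158) ≈ -3.3555e+8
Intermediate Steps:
F = -22 (F = -11*2 = -22)
r(c) = -5*sqrt(180 + c) (r(c) = -5*sqrt(c + 180) = -5*sqrt(180 + c))
J = -335545028 (J = -36508*9191 = -335545028)
r(F) + J = -5*sqrt(180 - 22) - 335545028 = -5*sqrt(158) - 335545028 = -335545028 - 5*sqrt(158)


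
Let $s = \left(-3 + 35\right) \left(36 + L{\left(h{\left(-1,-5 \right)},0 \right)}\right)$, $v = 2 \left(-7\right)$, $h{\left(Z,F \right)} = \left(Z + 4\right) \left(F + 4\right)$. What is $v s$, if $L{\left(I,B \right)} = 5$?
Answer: $-18368$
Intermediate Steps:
$h{\left(Z,F \right)} = \left(4 + F\right) \left(4 + Z\right)$ ($h{\left(Z,F \right)} = \left(4 + Z\right) \left(4 + F\right) = \left(4 + F\right) \left(4 + Z\right)$)
$v = -14$
$s = 1312$ ($s = \left(-3 + 35\right) \left(36 + 5\right) = 32 \cdot 41 = 1312$)
$v s = \left(-14\right) 1312 = -18368$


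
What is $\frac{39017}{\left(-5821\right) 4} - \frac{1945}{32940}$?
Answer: $- \frac{16631342}{9587187} \approx -1.7347$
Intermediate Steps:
$\frac{39017}{\left(-5821\right) 4} - \frac{1945}{32940} = \frac{39017}{-23284} - \frac{389}{6588} = 39017 \left(- \frac{1}{23284}\right) - \frac{389}{6588} = - \frac{39017}{23284} - \frac{389}{6588} = - \frac{16631342}{9587187}$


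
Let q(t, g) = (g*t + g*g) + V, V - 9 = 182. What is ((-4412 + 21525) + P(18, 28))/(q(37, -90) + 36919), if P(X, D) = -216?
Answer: 16897/41880 ≈ 0.40346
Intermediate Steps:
V = 191 (V = 9 + 182 = 191)
q(t, g) = 191 + g² + g*t (q(t, g) = (g*t + g*g) + 191 = (g*t + g²) + 191 = (g² + g*t) + 191 = 191 + g² + g*t)
((-4412 + 21525) + P(18, 28))/(q(37, -90) + 36919) = ((-4412 + 21525) - 216)/((191 + (-90)² - 90*37) + 36919) = (17113 - 216)/((191 + 8100 - 3330) + 36919) = 16897/(4961 + 36919) = 16897/41880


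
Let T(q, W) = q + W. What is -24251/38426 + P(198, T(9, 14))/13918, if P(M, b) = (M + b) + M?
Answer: -80356231/133703267 ≈ -0.60100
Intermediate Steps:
T(q, W) = W + q
P(M, b) = b + 2*M
-24251/38426 + P(198, T(9, 14))/13918 = -24251/38426 + ((14 + 9) + 2*198)/13918 = -24251*1/38426 + (23 + 396)*(1/13918) = -24251/38426 + 419*(1/13918) = -24251/38426 + 419/13918 = -80356231/133703267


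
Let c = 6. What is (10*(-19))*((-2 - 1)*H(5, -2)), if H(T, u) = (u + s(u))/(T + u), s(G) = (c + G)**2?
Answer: 2660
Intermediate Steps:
s(G) = (6 + G)**2
H(T, u) = (u + (6 + u)**2)/(T + u)
(10*(-19))*((-2 - 1)*H(5, -2)) = (10*(-19))*((-2 - 1)*((-2 + (6 - 2)**2)/(5 - 2))) = -(-570)*(-2 + 4**2)/3 = -(-570)*(-2 + 16)/3 = -(-570)*(1/3)*14 = -(-570)*14/3 = -190*(-14) = 2660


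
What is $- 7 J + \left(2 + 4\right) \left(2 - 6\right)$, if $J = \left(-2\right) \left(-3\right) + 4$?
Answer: $-94$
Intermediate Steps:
$J = 10$ ($J = 6 + 4 = 10$)
$- 7 J + \left(2 + 4\right) \left(2 - 6\right) = \left(-7\right) 10 + \left(2 + 4\right) \left(2 - 6\right) = -70 + 6 \left(-4\right) = -70 - 24 = -94$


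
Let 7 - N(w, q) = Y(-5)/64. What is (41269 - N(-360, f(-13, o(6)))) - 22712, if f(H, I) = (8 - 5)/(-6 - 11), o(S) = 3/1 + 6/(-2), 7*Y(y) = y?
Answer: 8310395/448 ≈ 18550.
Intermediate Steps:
Y(y) = y/7
o(S) = 0 (o(S) = 3*1 + 6*(-1/2) = 3 - 3 = 0)
f(H, I) = -3/17 (f(H, I) = 3/(-17) = 3*(-1/17) = -3/17)
N(w, q) = 3141/448 (N(w, q) = 7 - (1/7)*(-5)/64 = 7 - (-5)/(7*64) = 7 - 1*(-5/448) = 7 + 5/448 = 3141/448)
(41269 - N(-360, f(-13, o(6)))) - 22712 = (41269 - 1*3141/448) - 22712 = (41269 - 3141/448) - 22712 = 18485371/448 - 22712 = 8310395/448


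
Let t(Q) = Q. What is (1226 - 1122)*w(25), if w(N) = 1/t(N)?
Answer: 104/25 ≈ 4.1600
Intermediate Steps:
w(N) = 1/N
(1226 - 1122)*w(25) = (1226 - 1122)/25 = 104*(1/25) = 104/25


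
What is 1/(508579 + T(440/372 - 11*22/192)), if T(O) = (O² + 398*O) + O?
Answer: 984064/500443813769 ≈ 1.9664e-6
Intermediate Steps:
T(O) = O² + 399*O
1/(508579 + T(440/372 - 11*22/192)) = 1/(508579 + (440/372 - 11*22/192)*(399 + (440/372 - 11*22/192))) = 1/(508579 + (440*(1/372) - 242*1/192)*(399 + (440*(1/372) - 242*1/192))) = 1/(508579 + (110/93 - 121/96)*(399 + (110/93 - 121/96))) = 1/(508579 - 77*(399 - 77/992)/992) = 1/(508579 - 77/992*395731/992) = 1/(508579 - 30471287/984064) = 1/(500443813769/984064) = 984064/500443813769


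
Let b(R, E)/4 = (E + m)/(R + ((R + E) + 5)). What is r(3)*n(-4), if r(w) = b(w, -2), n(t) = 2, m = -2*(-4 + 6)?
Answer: -16/3 ≈ -5.3333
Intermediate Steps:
m = -4 (m = -2*2 = -4)
b(R, E) = 4*(-4 + E)/(5 + E + 2*R) (b(R, E) = 4*((E - 4)/(R + ((R + E) + 5))) = 4*((-4 + E)/(R + ((E + R) + 5))) = 4*((-4 + E)/(R + (5 + E + R))) = 4*((-4 + E)/(5 + E + 2*R)) = 4*(-4 + E)/(5 + E + 2*R))
r(w) = -24/(3 + 2*w) (r(w) = 4*(-4 - 2)/(5 - 2 + 2*w) = 4*(-6)/(3 + 2*w) = -24/(3 + 2*w))
r(3)*n(-4) = -24/(3 + 2*3)*2 = -24/(3 + 6)*2 = -24/9*2 = -24*⅑*2 = -8/3*2 = -16/3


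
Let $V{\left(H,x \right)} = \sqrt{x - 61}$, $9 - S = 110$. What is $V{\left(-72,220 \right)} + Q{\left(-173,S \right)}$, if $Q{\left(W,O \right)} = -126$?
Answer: $-126 + \sqrt{159} \approx -113.39$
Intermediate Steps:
$S = -101$ ($S = 9 - 110 = -101$)
$V{\left(H,x \right)} = \sqrt{-61 + x}$
$V{\left(-72,220 \right)} + Q{\left(-173,S \right)} = \sqrt{-61 + 220} - 126 = \sqrt{159} - 126 = -126 + \sqrt{159}$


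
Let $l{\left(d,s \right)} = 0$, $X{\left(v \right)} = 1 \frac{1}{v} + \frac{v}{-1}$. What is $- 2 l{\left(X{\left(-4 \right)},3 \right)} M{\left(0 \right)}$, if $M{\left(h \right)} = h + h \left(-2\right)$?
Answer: $0$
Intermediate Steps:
$X{\left(v \right)} = \frac{1}{v} - v$ ($X{\left(v \right)} = \frac{1}{v} + v \left(-1\right) = \frac{1}{v} - v$)
$M{\left(h \right)} = - h$ ($M{\left(h \right)} = h - 2 h = - h$)
$- 2 l{\left(X{\left(-4 \right)},3 \right)} M{\left(0 \right)} = \left(-2\right) 0 \left(\left(-1\right) 0\right) = 0 \cdot 0 = 0$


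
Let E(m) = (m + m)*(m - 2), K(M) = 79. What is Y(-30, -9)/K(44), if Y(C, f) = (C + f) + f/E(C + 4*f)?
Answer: -116691/236368 ≈ -0.49368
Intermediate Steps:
E(m) = 2*m*(-2 + m) (E(m) = (2*m)*(-2 + m) = 2*m*(-2 + m))
Y(C, f) = C + f + f/(2*(C + 4*f)*(-2 + C + 4*f)) (Y(C, f) = (C + f) + f/((2*(C + 4*f)*(-2 + (C + 4*f)))) = (C + f) + f/((2*(C + 4*f)*(-2 + C + 4*f))) = (C + f) + f*(1/(2*(C + 4*f)*(-2 + C + 4*f))) = (C + f) + f/(2*(C + 4*f)*(-2 + C + 4*f)) = C + f + f/(2*(C + 4*f)*(-2 + C + 4*f)))
Y(-30, -9)/K(44) = (((½)*(-9) + (-30 - 9)*(-30 + 4*(-9))*(-2 - 30 + 4*(-9)))/((-30 + 4*(-9))*(-2 - 30 + 4*(-9))))/79 = ((-9/2 - 39*(-30 - 36)*(-2 - 30 - 36))/((-30 - 36)*(-2 - 30 - 36)))*(1/79) = ((-9/2 - 39*(-66)*(-68))/(-66*(-68)))*(1/79) = -1/66*(-1/68)*(-9/2 - 175032)*(1/79) = -1/66*(-1/68)*(-350073/2)*(1/79) = -116691/2992*1/79 = -116691/236368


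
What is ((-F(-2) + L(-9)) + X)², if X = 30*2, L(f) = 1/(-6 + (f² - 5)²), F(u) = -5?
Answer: 140663252601/33292900 ≈ 4225.0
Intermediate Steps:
L(f) = 1/(-6 + (-5 + f²)²)
X = 60
((-F(-2) + L(-9)) + X)² = ((-(-5) + 1/(-6 + (-5 + (-9)²)²)) + 60)² = ((-1*(-5) + 1/(-6 + (-5 + 81)²)) + 60)² = ((5 + 1/(-6 + 76²)) + 60)² = ((5 + 1/(-6 + 5776)) + 60)² = ((5 + 1/5770) + 60)² = (28851/5770 + 60)² = (375051/5770)² = 140663252601/33292900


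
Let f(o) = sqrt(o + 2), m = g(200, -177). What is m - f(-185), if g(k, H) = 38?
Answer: 38 - I*sqrt(183) ≈ 38.0 - 13.528*I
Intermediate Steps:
m = 38
f(o) = sqrt(2 + o)
m - f(-185) = 38 - sqrt(2 - 185) = 38 - sqrt(-183) = 38 - I*sqrt(183)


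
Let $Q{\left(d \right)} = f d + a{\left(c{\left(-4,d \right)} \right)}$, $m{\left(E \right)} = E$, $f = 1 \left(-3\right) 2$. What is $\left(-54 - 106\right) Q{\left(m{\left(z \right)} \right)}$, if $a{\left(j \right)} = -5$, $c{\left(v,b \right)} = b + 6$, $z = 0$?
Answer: $800$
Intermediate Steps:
$c{\left(v,b \right)} = 6 + b$
$f = -6$ ($f = \left(-3\right) 2 = -6$)
$Q{\left(d \right)} = -5 - 6 d$ ($Q{\left(d \right)} = - 6 d - 5 = -5 - 6 d$)
$\left(-54 - 106\right) Q{\left(m{\left(z \right)} \right)} = \left(-54 - 106\right) \left(-5 - 0\right) = - 160 \left(-5 + 0\right) = \left(-160\right) \left(-5\right) = 800$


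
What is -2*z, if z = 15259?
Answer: -30518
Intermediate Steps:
-2*z = -2*15259 = -30518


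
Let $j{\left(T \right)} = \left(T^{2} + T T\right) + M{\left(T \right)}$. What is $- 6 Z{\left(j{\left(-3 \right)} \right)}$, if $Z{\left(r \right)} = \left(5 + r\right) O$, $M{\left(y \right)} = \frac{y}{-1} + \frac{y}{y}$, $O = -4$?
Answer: $648$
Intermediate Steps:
$M{\left(y \right)} = 1 - y$ ($M{\left(y \right)} = y \left(-1\right) + 1 = - y + 1 = 1 - y$)
$j{\left(T \right)} = 1 - T + 2 T^{2}$ ($j{\left(T \right)} = \left(T^{2} + T T\right) - \left(-1 + T\right) = \left(T^{2} + T^{2}\right) - \left(-1 + T\right) = 2 T^{2} - \left(-1 + T\right) = 1 - T + 2 T^{2}$)
$Z{\left(r \right)} = -20 - 4 r$ ($Z{\left(r \right)} = \left(5 + r\right) \left(-4\right) = -20 - 4 r$)
$- 6 Z{\left(j{\left(-3 \right)} \right)} = - 6 \left(-20 - 4 \left(1 - -3 + 2 \left(-3\right)^{2}\right)\right) = - 6 \left(-20 - 4 \left(1 + 3 + 2 \cdot 9\right)\right) = - 6 \left(-20 - 4 \left(1 + 3 + 18\right)\right) = - 6 \left(-20 - 88\right) = \left(-6\right) \left(-108\right) = 648$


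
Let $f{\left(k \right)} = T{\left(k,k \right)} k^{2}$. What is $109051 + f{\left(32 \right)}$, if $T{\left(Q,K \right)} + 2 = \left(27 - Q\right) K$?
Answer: $-56837$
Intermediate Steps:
$T{\left(Q,K \right)} = -2 + K \left(27 - Q\right)$ ($T{\left(Q,K \right)} = -2 + \left(27 - Q\right) K = -2 + K \left(27 - Q\right)$)
$f{\left(k \right)} = k^{2} \left(-2 - k^{2} + 27 k\right)$ ($f{\left(k \right)} = \left(-2 + 27 k - k k\right) k^{2} = \left(-2 + 27 k - k^{2}\right) k^{2} = \left(-2 - k^{2} + 27 k\right) k^{2} = k^{2} \left(-2 - k^{2} + 27 k\right)$)
$109051 + f{\left(32 \right)} = 109051 + 32^{2} \left(-2 - 32^{2} + 27 \cdot 32\right) = 109051 + 1024 \left(-2 - 1024 + 864\right) = 109051 + 1024 \left(-162\right) = 109051 - 165888 = -56837$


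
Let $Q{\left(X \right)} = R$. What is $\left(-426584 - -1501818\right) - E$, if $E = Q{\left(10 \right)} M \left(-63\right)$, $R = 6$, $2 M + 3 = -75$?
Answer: $1060492$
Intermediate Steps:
$M = -39$ ($M = - \frac{3}{2} + \frac{1}{2} \left(-75\right) = - \frac{3}{2} - \frac{75}{2} = -39$)
$Q{\left(X \right)} = 6$
$E = 14742$ ($E = 6 \left(-39\right) \left(-63\right) = \left(-234\right) \left(-63\right) = 14742$)
$\left(-426584 - -1501818\right) - E = \left(-426584 - -1501818\right) - 14742 = \left(-426584 + 1501818\right) - 14742 = 1075234 - 14742 = 1060492$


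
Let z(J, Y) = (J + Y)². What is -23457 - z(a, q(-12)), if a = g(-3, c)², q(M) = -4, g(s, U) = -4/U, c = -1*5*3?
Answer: -1188292081/50625 ≈ -23472.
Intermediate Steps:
c = -15 (c = -5*3 = -15)
a = 16/225 (a = (-4/(-15))² = (-4*(-1/15))² = (4/15)² = 16/225 ≈ 0.071111)
-23457 - z(a, q(-12)) = -23457 - (16/225 - 4)² = -23457 - (-884/225)² = -23457 - 1*781456/50625 = -23457 - 781456/50625 = -1188292081/50625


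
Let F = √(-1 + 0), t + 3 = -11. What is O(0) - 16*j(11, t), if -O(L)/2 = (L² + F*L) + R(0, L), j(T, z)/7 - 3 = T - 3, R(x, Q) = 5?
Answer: -1242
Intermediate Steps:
t = -14 (t = -3 - 11 = -14)
j(T, z) = 7*T (j(T, z) = 21 + 7*(T - 3) = 21 + 7*(-3 + T) = 21 + (-21 + 7*T) = 7*T)
F = I (F = √(-1) = I ≈ 1.0*I)
O(L) = -10 - 2*L² - 2*I*L (O(L) = -2*((L² + I*L) + 5) = -2*(5 + L² + I*L) = -10 - 2*L² - 2*I*L)
O(0) - 16*j(11, t) = (-10 - 2*0² - 2*I*0) - 112*11 = (-10 - 2*0 + 0) - 16*77 = (-10 + 0 + 0) - 1232 = -10 - 1232 = -1242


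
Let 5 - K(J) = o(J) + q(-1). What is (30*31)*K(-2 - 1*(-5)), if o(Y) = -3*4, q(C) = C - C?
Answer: 15810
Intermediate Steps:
q(C) = 0
o(Y) = -12
K(J) = 17 (K(J) = 5 - (-12 + 0) = 5 - 1*(-12) = 5 + 12 = 17)
(30*31)*K(-2 - 1*(-5)) = (30*31)*17 = 930*17 = 15810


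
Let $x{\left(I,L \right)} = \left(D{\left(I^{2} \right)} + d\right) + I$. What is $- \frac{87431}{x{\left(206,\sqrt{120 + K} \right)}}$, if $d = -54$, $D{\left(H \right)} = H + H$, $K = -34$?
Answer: $- \frac{87431}{85024} \approx -1.0283$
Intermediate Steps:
$D{\left(H \right)} = 2 H$
$x{\left(I,L \right)} = -54 + I + 2 I^{2}$ ($x{\left(I,L \right)} = \left(2 I^{2} - 54\right) + I = \left(-54 + 2 I^{2}\right) + I = -54 + I + 2 I^{2}$)
$- \frac{87431}{x{\left(206,\sqrt{120 + K} \right)}} = - \frac{87431}{-54 + 206 + 2 \cdot 206^{2}} = - \frac{87431}{-54 + 206 + 2 \cdot 42436} = - \frac{87431}{-54 + 206 + 84872} = - \frac{87431}{85024}$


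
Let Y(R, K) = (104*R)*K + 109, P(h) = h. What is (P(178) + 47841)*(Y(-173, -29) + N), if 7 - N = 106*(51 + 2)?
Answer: 24790577054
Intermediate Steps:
N = -5611 (N = 7 - 106*(51 + 2) = 7 - 106*53 = 7 - 1*5618 = 7 - 5618 = -5611)
Y(R, K) = 109 + 104*K*R (Y(R, K) = 104*K*R + 109 = 109 + 104*K*R)
(P(178) + 47841)*(Y(-173, -29) + N) = (178 + 47841)*((109 + 104*(-29)*(-173)) - 5611) = 48019*((109 + 521768) - 5611) = 48019*(521877 - 5611) = 48019*516266 = 24790577054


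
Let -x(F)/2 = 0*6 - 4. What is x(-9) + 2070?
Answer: 2078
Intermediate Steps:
x(F) = 8 (x(F) = -2*(0*6 - 4) = -2*(0 - 4) = -2*(-4) = 8)
x(-9) + 2070 = 8 + 2070 = 2078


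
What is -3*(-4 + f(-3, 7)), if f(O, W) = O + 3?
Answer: 12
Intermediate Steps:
f(O, W) = 3 + O
-3*(-4 + f(-3, 7)) = -3*(-4 + (3 - 3)) = -3*(-4 + 0) = -3*(-4) = 12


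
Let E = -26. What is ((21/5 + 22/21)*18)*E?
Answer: -85956/35 ≈ -2455.9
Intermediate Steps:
((21/5 + 22/21)*18)*E = ((21/5 + 22/21)*18)*(-26) = ((551/105)*18)*(-26) = (3306/35)*(-26) = -85956/35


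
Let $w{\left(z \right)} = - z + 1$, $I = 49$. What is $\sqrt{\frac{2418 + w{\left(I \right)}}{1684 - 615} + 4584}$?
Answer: $\frac{\sqrt{5240949954}}{1069} \approx 67.722$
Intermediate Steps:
$w{\left(z \right)} = 1 - z$
$\sqrt{\frac{2418 + w{\left(I \right)}}{1684 - 615} + 4584} = \sqrt{\frac{2418 + \left(1 - 49\right)}{1684 - 615} + 4584} = \sqrt{\frac{2418 + \left(1 - 49\right)}{1069} + 4584} = \sqrt{\left(2418 - 48\right) \frac{1}{1069} + 4584} = \sqrt{2370 \cdot \frac{1}{1069} + 4584} = \sqrt{\frac{2370}{1069} + 4584} = \sqrt{\frac{4902666}{1069}} = \frac{\sqrt{5240949954}}{1069}$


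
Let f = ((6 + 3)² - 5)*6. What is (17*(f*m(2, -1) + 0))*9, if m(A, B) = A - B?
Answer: 209304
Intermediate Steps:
f = 456 (f = (9² - 5)*6 = (81 - 5)*6 = 76*6 = 456)
(17*(f*m(2, -1) + 0))*9 = (17*(456*(2 - 1*(-1)) + 0))*9 = (17*(456*(2 + 1) + 0))*9 = (17*(456*3 + 0))*9 = (17*(1368 + 0))*9 = (17*1368)*9 = 23256*9 = 209304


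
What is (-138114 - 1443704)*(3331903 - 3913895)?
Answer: 920605421456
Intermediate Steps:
(-138114 - 1443704)*(3331903 - 3913895) = -1581818*(-581992) = 920605421456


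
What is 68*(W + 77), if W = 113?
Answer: 12920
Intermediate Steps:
68*(W + 77) = 68*(113 + 77) = 68*190 = 12920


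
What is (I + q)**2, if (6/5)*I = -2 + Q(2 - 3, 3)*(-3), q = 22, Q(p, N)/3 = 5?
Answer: 10609/36 ≈ 294.69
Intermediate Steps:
Q(p, N) = 15 (Q(p, N) = 3*5 = 15)
I = -235/6 (I = 5*(-2 + 15*(-3))/6 = 5*(-2 - 45)/6 = (5/6)*(-47) = -235/6 ≈ -39.167)
(I + q)**2 = (-235/6 + 22)**2 = (-103/6)**2 = 10609/36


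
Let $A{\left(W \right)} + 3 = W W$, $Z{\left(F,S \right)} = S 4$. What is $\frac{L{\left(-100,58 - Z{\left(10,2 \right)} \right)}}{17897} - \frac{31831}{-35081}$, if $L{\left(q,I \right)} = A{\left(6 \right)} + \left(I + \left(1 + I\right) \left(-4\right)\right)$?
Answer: $\frac{51403146}{57076787} \approx 0.9006$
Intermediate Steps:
$Z{\left(F,S \right)} = 4 S$
$A{\left(W \right)} = -3 + W^{2}$ ($A{\left(W \right)} = -3 + W W = -3 + W^{2}$)
$L{\left(q,I \right)} = 29 - 3 I$ ($L{\left(q,I \right)} = \left(-3 + 6^{2}\right) + \left(I + \left(1 + I\right) \left(-4\right)\right) = \left(-3 + 36\right) - \left(4 + 3 I\right) = 33 - \left(4 + 3 I\right) = 29 - 3 I$)
$\frac{L{\left(-100,58 - Z{\left(10,2 \right)} \right)}}{17897} - \frac{31831}{-35081} = \frac{29 - 3 \left(58 - 4 \cdot 2\right)}{17897} - \frac{31831}{-35081} = \left(29 - 3 \left(58 - 8\right)\right) \frac{1}{17897} - - \frac{31831}{35081} = \left(29 - 3 \left(58 - 8\right)\right) \frac{1}{17897} + \frac{31831}{35081} = \left(29 - 150\right) \frac{1}{17897} + \frac{31831}{35081} = \left(-121\right) \frac{1}{17897} + \frac{31831}{35081} = - \frac{11}{1627} + \frac{31831}{35081} = \frac{51403146}{57076787}$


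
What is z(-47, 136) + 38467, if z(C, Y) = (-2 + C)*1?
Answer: 38418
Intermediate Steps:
z(C, Y) = -2 + C
z(-47, 136) + 38467 = (-2 - 47) + 38467 = -49 + 38467 = 38418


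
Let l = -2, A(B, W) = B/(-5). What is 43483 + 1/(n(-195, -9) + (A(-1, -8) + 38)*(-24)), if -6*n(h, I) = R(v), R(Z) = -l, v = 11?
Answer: 598195616/13757 ≈ 43483.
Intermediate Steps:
A(B, W) = -B/5 (A(B, W) = B*(-⅕) = -B/5)
R(Z) = 2 (R(Z) = -1*(-2) = 2)
n(h, I) = -⅓ (n(h, I) = -⅙*2 = -⅓)
43483 + 1/(n(-195, -9) + (A(-1, -8) + 38)*(-24)) = 43483 + 1/(-⅓ + (-⅕*(-1) + 38)*(-24)) = 43483 + 1/(-⅓ + (⅕ + 38)*(-24)) = 43483 + 1/(-⅓ + (191/5)*(-24)) = 43483 + 1/(-⅓ - 4584/5) = 43483 + 1/(-13757/15) = 43483 - 15/13757 = 598195616/13757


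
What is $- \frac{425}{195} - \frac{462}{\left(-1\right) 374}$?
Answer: $- \frac{626}{663} \approx -0.94419$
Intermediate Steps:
$- \frac{425}{195} - \frac{462}{\left(-1\right) 374} = \left(-425\right) \frac{1}{195} - \frac{462}{-374} = - \frac{85}{39} - - \frac{21}{17} = - \frac{85}{39} + \frac{21}{17} = - \frac{626}{663}$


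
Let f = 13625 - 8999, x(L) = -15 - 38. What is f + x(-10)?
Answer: 4573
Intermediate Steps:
x(L) = -53
f = 4626
f + x(-10) = 4626 - 53 = 4573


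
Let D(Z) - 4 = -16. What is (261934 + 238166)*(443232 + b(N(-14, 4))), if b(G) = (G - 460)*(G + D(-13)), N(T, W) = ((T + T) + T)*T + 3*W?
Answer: 262828555200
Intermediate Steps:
D(Z) = -12 (D(Z) = 4 - 16 = -12)
N(T, W) = 3*W + 3*T² (N(T, W) = (2*T + T)*T + 3*W = (3*T)*T + 3*W = 3*T² + 3*W = 3*W + 3*T²)
b(G) = (-460 + G)*(-12 + G) (b(G) = (G - 460)*(G - 12) = (-460 + G)*(-12 + G))
(261934 + 238166)*(443232 + b(N(-14, 4))) = (261934 + 238166)*(443232 + (5520 + (3*4 + 3*(-14)²)² - 472*(3*4 + 3*(-14)²))) = 500100*(443232 + (5520 + (12 + 3*196)² - 472*(12 + 3*196))) = 500100*(443232 + (5520 + (12 + 588)² - 472*(12 + 588))) = 500100*(443232 + (5520 + 600² - 472*600)) = 500100*(443232 + (5520 + 360000 - 283200)) = 500100*(443232 + 82320) = 500100*525552 = 262828555200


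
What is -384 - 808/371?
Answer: -143272/371 ≈ -386.18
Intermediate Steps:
-384 - 808/371 = -143272/371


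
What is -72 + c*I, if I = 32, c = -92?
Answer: -3016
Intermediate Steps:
-72 + c*I = -72 - 92*32 = -72 - 2944 = -3016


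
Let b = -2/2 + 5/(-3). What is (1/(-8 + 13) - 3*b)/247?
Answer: 41/1235 ≈ 0.033198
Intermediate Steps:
b = -8/3 (b = -2*½ + 5*(-⅓) = -1 - 5/3 = -8/3 ≈ -2.6667)
(1/(-8 + 13) - 3*b)/247 = (1/(-8 + 13) - 3*(-8/3))/247 = (1/5 + 8)*(1/247) = (⅕ + 8)*(1/247) = (41/5)*(1/247) = 41/1235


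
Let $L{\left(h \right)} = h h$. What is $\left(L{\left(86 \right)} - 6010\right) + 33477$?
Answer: $34863$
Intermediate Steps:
$L{\left(h \right)} = h^{2}$
$\left(L{\left(86 \right)} - 6010\right) + 33477 = \left(86^{2} - 6010\right) + 33477 = \left(7396 - 6010\right) + 33477 = 1386 + 33477 = 34863$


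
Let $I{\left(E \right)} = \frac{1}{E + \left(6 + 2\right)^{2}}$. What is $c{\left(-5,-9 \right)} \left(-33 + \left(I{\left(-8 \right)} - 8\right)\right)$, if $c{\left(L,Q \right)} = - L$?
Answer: $- \frac{11475}{56} \approx -204.91$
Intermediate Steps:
$I{\left(E \right)} = \frac{1}{64 + E}$ ($I{\left(E \right)} = \frac{1}{E + 8^{2}} = \frac{1}{E + 64} = \frac{1}{64 + E}$)
$c{\left(-5,-9 \right)} \left(-33 + \left(I{\left(-8 \right)} - 8\right)\right) = \left(-1\right) \left(-5\right) \left(-33 - \left(8 - \frac{1}{64 - 8}\right)\right) = 5 \left(-33 - \left(8 - \frac{1}{56}\right)\right) = 5 \left(-33 + \left(\frac{1}{56} - 8\right)\right) = 5 \left(-33 - \frac{447}{56}\right) = 5 \left(- \frac{2295}{56}\right) = - \frac{11475}{56}$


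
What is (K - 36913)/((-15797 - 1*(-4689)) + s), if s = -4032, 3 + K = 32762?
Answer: 2077/7570 ≈ 0.27437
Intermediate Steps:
K = 32759 (K = -3 + 32762 = 32759)
(K - 36913)/((-15797 - 1*(-4689)) + s) = (32759 - 36913)/((-15797 - 1*(-4689)) - 4032) = -4154/((-15797 + 4689) - 4032) = -4154/(-11108 - 4032) = -4154/(-15140) = -4154*(-1/15140) = 2077/7570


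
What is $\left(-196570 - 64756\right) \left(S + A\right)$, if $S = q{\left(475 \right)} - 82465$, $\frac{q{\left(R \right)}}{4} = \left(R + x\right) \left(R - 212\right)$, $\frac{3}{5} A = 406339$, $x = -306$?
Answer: $- \frac{605665862464}{3} \approx -2.0189 \cdot 10^{11}$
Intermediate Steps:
$A = \frac{2031695}{3}$ ($A = \frac{5}{3} \cdot 406339 = \frac{2031695}{3} \approx 6.7723 \cdot 10^{5}$)
$q{\left(R \right)} = 4 \left(-306 + R\right) \left(-212 + R\right)$ ($q{\left(R \right)} = 4 \left(R - 306\right) \left(R - 212\right) = 4 \left(-306 + R\right) \left(-212 + R\right)$)
$S = 95323$ ($S = \left(259488 - 984200 + 4 \cdot 475^{2}\right) - 82465 = \left(259488 - 984200 + 4 \cdot 225625\right) - 82465 = \left(259488 - 984200 + 902500\right) - 82465 = 177788 - 82465 = 95323$)
$\left(-196570 - 64756\right) \left(S + A\right) = \left(-196570 - 64756\right) \left(95323 + \frac{2031695}{3}\right) = \left(-261326\right) \frac{2317664}{3} = - \frac{605665862464}{3}$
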